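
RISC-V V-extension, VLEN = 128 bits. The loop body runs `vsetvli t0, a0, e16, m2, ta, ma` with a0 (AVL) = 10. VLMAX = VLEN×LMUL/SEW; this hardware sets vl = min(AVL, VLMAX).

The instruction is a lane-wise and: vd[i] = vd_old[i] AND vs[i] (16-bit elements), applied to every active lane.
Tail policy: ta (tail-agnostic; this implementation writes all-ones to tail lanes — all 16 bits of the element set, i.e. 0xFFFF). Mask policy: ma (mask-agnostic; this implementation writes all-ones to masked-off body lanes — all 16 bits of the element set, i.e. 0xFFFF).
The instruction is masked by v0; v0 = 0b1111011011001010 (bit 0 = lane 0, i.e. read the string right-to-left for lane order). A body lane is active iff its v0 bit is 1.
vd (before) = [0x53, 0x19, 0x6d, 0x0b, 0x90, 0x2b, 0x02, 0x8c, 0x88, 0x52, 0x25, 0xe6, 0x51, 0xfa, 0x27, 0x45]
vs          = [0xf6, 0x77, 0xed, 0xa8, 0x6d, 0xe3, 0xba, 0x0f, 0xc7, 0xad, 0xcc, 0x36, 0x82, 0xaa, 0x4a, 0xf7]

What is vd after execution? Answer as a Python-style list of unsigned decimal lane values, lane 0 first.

lanes per group: 128·2/16 = 16
vl ← min(10, 16) = 10
  i=0: mask-off/ones → 65535
  i=1: and(0x19,0x77) → 17
  i=2: mask-off/ones → 65535
  i=3: and(0x0b,0xa8) → 8
  i=4: mask-off/ones → 65535
  i=5: mask-off/ones → 65535
  i=6: and(0x02,0xba) → 2
  i=7: and(0x8c,0x0f) → 12
  i=8: mask-off/ones → 65535
  i=9: and(0x52,0xad) → 0
  i=10: tail/ones → 65535
  i=11: tail/ones → 65535
  i=12: tail/ones → 65535
  i=13: tail/ones → 65535
  i=14: tail/ones → 65535
  i=15: tail/ones → 65535

vd = [65535, 17, 65535, 8, 65535, 65535, 2, 12, 65535, 0, 65535, 65535, 65535, 65535, 65535, 65535]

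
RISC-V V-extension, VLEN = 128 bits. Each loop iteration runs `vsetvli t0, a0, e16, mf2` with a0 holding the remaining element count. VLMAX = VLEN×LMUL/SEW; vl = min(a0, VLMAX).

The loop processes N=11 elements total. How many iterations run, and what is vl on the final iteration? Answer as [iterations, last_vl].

[iterations, last_vl] = [3, 3]

lanes per group: 128·1/2/16 = 4
N=11: ⌈11/4⌉ = 3 iters; last vl = 11 − 2×4 = 3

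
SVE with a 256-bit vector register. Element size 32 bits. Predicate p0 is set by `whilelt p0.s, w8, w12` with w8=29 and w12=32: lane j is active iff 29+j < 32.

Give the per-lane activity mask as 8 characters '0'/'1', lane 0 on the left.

predicate = 11100000

lane count: 256 div 32 = 8
active while 29+j < 32, i.e. j ∈ [0,3) capped at 8 ⇒ 3
bits (lane 0 leftmost): 11100000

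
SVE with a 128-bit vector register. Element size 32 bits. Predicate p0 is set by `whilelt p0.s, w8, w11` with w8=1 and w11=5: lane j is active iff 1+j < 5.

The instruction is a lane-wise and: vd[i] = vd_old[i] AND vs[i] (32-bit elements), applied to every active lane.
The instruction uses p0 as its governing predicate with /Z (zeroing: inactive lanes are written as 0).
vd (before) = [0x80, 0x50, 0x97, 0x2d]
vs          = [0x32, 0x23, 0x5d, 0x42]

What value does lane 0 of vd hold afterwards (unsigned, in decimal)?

128-bit reg / 32-bit elem → 4 lanes
active while 1+j < 5, i.e. j ∈ [0,4) capped at 4 ⇒ 4
vd[0] and(0x80,0x32) -> 0x00
vd[1] and(0x50,0x23) -> 0x00
vd[2] and(0x97,0x5d) -> 0x15
vd[3] and(0x2d,0x42) -> 0x00

vd[0] = 0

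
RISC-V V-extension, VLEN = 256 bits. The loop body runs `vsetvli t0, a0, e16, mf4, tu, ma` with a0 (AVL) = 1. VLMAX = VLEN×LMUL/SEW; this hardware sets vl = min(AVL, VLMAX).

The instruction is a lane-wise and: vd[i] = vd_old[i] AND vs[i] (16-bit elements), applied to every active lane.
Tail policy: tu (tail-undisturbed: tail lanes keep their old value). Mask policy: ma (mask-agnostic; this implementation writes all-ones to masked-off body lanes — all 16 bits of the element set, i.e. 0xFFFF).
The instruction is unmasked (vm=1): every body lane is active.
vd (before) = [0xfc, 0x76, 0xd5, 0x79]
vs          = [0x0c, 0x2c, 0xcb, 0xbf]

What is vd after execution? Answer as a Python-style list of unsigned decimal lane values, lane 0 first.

lanes per group: 256·1/4/16 = 4
AVL=1 ≤ VLMAX=4, so vl = 1
[0] and(0xfc,0x0c) = 0x0c
[1] tail/keep = 0x76
[2] tail/keep = 0xd5
[3] tail/keep = 0x79

vd = [12, 118, 213, 121]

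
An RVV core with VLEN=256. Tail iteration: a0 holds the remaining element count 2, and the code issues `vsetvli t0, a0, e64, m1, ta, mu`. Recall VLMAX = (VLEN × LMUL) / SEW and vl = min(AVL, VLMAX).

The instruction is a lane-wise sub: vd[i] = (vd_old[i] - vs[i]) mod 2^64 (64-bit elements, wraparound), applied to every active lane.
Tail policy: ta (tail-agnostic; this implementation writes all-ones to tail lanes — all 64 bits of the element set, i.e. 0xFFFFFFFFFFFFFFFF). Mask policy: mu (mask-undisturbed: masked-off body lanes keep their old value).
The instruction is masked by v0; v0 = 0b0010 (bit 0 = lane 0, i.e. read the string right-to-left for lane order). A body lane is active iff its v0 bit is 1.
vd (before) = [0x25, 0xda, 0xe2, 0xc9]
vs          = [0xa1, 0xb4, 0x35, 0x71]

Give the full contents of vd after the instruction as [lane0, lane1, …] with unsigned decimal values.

vd = [37, 38, 18446744073709551615, 18446744073709551615]

lanes per group: 256·1/64 = 4
AVL=2 ≤ VLMAX=4, so vl = 2
  i=0: mask-off/keep → 37
  i=1: sub(0xda,0xb4) → 38
  i=2: tail/ones → 18446744073709551615
  i=3: tail/ones → 18446744073709551615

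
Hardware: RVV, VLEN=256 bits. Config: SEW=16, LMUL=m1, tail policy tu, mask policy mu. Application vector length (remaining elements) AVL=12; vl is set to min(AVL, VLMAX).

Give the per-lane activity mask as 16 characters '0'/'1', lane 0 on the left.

predicate = 1111111111110000

VLMAX = (256 × 1) / 16 = 16 lanes
AVL=12 ≤ VLMAX=16, so vl = 12
bits (lane 0 leftmost): 1111111111110000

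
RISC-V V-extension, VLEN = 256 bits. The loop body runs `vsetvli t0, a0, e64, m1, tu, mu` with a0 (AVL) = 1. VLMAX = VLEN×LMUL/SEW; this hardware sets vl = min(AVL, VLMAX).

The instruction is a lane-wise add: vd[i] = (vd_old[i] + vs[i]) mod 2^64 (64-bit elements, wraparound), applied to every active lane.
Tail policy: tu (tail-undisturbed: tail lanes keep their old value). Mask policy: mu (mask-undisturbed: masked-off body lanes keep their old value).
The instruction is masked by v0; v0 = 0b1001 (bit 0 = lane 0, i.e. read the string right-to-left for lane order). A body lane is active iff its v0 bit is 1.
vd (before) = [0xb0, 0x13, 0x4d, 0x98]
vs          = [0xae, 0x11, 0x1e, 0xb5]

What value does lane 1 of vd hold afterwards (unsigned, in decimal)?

VLMAX = VLEN×LMUL/SEW = 256×1/64 = 4
vl = min(AVL, VLMAX) = min(1, 4) = 1
[0] add(0xb0,0xae) = 0x15e
[1] tail/keep = 0x13
[2] tail/keep = 0x4d
[3] tail/keep = 0x98

vd[1] = 19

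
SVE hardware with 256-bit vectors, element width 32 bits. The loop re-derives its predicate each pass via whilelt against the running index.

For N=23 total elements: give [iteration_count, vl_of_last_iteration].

register lanes = 256/32 = 8
N=23: ⌈23/8⌉ = 3 iters; last vl = 23 − 2×8 = 7

[iterations, last_vl] = [3, 7]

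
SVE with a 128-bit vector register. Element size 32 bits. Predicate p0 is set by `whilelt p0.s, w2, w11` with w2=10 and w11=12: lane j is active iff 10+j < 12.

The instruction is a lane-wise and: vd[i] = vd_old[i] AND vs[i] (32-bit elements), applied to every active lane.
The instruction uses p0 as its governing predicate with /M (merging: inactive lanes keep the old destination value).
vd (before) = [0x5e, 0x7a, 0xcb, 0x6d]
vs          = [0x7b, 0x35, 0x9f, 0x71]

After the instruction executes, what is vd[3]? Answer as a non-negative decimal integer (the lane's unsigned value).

vd[3] = 109

lane count: 128 div 32 = 4
active while 10+j < 12, i.e. j ∈ [0,2) capped at 4 ⇒ 2
  i=0: and(0x5e,0x7b) → 90
  i=1: and(0x7a,0x35) → 48
  i=2: tail/keep → 203
  i=3: tail/keep → 109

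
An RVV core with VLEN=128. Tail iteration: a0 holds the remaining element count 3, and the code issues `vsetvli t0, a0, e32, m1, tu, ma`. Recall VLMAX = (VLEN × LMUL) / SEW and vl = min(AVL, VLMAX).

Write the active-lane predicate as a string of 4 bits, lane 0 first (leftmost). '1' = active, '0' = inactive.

VLMAX = (128 × 1) / 32 = 4 lanes
AVL=3 ≤ VLMAX=4, so vl = 3
bits (lane 0 leftmost): 1110

predicate = 1110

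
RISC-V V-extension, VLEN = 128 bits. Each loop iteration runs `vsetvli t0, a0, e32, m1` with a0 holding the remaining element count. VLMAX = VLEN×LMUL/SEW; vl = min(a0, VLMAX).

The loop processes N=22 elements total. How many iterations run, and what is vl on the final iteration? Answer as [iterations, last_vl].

lanes per group: 128·1/32 = 4
iterations = ceil(22/4) = 6; final-pass vl = 2

[iterations, last_vl] = [6, 2]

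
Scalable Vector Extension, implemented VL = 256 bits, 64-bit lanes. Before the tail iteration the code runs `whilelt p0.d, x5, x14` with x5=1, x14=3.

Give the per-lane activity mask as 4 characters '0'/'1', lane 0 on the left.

predicate = 1100

lane count: 256 div 64 = 4
active while 1+j < 3, i.e. j ∈ [0,2) capped at 4 ⇒ 2
bits (lane 0 leftmost): 1100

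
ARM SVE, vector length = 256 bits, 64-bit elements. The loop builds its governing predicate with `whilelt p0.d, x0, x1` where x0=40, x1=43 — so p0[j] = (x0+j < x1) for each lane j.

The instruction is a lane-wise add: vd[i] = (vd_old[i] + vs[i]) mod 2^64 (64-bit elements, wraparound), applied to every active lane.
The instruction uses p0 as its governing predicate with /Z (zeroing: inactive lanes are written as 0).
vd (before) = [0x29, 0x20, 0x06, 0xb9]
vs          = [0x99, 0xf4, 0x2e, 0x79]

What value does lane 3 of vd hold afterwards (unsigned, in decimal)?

register lanes = 256/64 = 4
active while 40+j < 43, i.e. j ∈ [0,3) capped at 4 ⇒ 3
vd[0] add(0x29,0x99) -> 0xc2
vd[1] add(0x20,0xf4) -> 0x114
vd[2] add(0x06,0x2e) -> 0x34
vd[3] tail/zero -> 0x00

vd[3] = 0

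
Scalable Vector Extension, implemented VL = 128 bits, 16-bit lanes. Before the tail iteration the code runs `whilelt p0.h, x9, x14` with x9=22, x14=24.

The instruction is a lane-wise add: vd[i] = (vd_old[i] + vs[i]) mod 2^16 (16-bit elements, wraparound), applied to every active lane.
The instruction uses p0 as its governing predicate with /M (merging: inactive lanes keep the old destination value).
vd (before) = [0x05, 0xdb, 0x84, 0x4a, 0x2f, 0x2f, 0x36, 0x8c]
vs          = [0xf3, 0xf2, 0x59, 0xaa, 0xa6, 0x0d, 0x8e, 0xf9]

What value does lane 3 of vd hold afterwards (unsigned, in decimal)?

128-bit reg / 16-bit elem → 8 lanes
active while 22+j < 24, i.e. j ∈ [0,2) capped at 8 ⇒ 2
lane  0: add(0x05,0xf3) ⇒ 0xf8
lane  1: add(0xdb,0xf2) ⇒ 0x1cd
lane  2: tail/keep ⇒ 0x84
lane  3: tail/keep ⇒ 0x4a
lane  4: tail/keep ⇒ 0x2f
lane  5: tail/keep ⇒ 0x2f
lane  6: tail/keep ⇒ 0x36
lane  7: tail/keep ⇒ 0x8c

vd[3] = 74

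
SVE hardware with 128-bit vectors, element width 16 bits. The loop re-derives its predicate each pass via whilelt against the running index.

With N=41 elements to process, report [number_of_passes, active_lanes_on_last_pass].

[iterations, last_vl] = [6, 1]

128-bit reg / 16-bit elem → 8 lanes
41 elements at 8/iter → 6 passes, remainder 1 on the last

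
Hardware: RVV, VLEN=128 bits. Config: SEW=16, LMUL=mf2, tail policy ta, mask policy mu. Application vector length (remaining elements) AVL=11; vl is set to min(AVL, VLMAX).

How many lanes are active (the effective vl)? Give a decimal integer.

VLMAX = VLEN×LMUL/SEW = 128×1/2/16 = 4
vl ← min(11, 4) = 4

vl = 4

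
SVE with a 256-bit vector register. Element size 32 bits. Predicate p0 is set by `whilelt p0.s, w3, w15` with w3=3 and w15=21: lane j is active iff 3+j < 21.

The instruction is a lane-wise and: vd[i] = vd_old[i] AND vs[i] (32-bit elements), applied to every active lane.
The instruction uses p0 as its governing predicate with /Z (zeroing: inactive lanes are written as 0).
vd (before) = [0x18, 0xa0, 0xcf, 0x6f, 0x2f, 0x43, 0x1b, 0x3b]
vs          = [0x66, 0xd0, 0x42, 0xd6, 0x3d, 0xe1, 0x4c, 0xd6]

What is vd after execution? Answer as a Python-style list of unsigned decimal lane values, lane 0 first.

lane count: 256 div 32 = 8
active while 3+j < 21, i.e. j ∈ [0,18) capped at 8 ⇒ 8
vd[0] and(0x18,0x66) -> 0x00
vd[1] and(0xa0,0xd0) -> 0x80
vd[2] and(0xcf,0x42) -> 0x42
vd[3] and(0x6f,0xd6) -> 0x46
vd[4] and(0x2f,0x3d) -> 0x2d
vd[5] and(0x43,0xe1) -> 0x41
vd[6] and(0x1b,0x4c) -> 0x08
vd[7] and(0x3b,0xd6) -> 0x12

vd = [0, 128, 66, 70, 45, 65, 8, 18]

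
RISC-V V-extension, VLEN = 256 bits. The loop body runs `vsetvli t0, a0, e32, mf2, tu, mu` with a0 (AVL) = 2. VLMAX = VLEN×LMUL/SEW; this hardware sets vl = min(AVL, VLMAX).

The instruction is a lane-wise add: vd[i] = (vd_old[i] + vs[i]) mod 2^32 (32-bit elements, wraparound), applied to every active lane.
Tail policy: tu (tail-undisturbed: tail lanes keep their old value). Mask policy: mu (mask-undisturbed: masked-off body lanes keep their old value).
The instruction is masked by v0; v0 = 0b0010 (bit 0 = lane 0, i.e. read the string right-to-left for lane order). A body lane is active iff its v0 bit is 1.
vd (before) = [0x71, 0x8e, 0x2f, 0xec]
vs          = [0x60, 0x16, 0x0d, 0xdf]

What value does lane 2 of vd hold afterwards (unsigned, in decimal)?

lanes per group: 256·1/2/32 = 4
vl = min(AVL, VLMAX) = min(2, 4) = 2
  i=0: mask-off/keep → 113
  i=1: add(0x8e,0x16) → 164
  i=2: tail/keep → 47
  i=3: tail/keep → 236

vd[2] = 47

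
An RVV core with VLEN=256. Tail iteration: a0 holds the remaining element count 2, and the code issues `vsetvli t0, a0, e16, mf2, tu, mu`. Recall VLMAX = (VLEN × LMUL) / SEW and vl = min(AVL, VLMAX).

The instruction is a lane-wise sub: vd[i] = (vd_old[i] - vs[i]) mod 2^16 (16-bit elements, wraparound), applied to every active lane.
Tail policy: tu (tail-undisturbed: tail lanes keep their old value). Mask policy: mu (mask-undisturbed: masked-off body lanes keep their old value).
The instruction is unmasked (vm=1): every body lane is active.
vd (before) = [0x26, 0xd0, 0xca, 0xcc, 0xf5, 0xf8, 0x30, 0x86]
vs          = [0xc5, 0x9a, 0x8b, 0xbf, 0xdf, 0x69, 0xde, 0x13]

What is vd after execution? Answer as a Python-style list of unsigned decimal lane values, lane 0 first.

VLMAX = VLEN×LMUL/SEW = 256×1/2/16 = 8
vl = min(AVL, VLMAX) = min(2, 8) = 2
  i=0: sub(0x26,0xc5) → 65377
  i=1: sub(0xd0,0x9a) → 54
  i=2: tail/keep → 202
  i=3: tail/keep → 204
  i=4: tail/keep → 245
  i=5: tail/keep → 248
  i=6: tail/keep → 48
  i=7: tail/keep → 134

vd = [65377, 54, 202, 204, 245, 248, 48, 134]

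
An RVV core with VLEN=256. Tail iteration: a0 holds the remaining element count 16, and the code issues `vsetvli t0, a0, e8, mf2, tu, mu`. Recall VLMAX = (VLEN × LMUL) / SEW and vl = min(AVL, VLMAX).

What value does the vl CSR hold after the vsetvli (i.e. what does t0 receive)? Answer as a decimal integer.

lanes per group: 256·1/2/8 = 16
vl = min(AVL, VLMAX) = min(16, 16) = 16

vl = 16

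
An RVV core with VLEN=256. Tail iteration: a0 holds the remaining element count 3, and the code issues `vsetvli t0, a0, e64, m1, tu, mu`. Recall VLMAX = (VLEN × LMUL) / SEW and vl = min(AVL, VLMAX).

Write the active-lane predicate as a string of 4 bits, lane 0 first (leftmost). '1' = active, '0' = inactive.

predicate = 1110

VLMAX = VLEN×LMUL/SEW = 256×1/64 = 4
vl = min(AVL, VLMAX) = min(3, 4) = 3
bits (lane 0 leftmost): 1110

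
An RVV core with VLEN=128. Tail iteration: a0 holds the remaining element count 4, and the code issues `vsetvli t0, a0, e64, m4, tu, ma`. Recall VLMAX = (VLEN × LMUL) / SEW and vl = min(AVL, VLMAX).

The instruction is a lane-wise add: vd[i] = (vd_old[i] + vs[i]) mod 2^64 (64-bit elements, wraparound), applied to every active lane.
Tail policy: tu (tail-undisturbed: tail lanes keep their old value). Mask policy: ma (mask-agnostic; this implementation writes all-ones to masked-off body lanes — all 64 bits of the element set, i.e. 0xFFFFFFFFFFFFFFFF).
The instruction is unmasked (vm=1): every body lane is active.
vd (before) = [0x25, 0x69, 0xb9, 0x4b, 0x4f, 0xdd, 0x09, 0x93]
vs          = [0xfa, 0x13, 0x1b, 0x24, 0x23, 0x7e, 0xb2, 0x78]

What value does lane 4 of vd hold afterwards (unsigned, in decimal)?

vd[4] = 79

VLMAX = (128 × 4) / 64 = 8 lanes
vl ← min(4, 8) = 4
  i=0: add(0x25,0xfa) → 287
  i=1: add(0x69,0x13) → 124
  i=2: add(0xb9,0x1b) → 212
  i=3: add(0x4b,0x24) → 111
  i=4: tail/keep → 79
  i=5: tail/keep → 221
  i=6: tail/keep → 9
  i=7: tail/keep → 147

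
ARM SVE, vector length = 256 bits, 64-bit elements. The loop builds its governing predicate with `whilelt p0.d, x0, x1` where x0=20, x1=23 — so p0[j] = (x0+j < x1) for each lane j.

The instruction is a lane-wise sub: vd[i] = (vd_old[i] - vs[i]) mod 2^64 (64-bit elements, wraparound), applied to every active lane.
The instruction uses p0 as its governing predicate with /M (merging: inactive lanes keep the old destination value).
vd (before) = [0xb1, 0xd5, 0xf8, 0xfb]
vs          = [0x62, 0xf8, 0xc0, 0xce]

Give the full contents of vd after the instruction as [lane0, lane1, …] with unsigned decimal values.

lane count: 256 div 64 = 4
whilelt: lane j active iff 20+j < 23 → j < 3 → 3 active
  i=0: sub(0xb1,0x62) → 79
  i=1: sub(0xd5,0xf8) → 18446744073709551581
  i=2: sub(0xf8,0xc0) → 56
  i=3: tail/keep → 251

vd = [79, 18446744073709551581, 56, 251]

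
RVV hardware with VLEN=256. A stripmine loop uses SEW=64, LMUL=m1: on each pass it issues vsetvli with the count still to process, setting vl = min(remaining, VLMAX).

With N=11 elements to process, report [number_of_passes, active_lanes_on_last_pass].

[iterations, last_vl] = [3, 3]

lanes per group: 256·1/64 = 4
iterations = ceil(11/4) = 3; final-pass vl = 3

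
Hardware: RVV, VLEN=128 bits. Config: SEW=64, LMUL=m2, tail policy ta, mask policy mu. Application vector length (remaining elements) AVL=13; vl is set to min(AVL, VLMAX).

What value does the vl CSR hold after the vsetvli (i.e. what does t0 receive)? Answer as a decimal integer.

vl = 4

lanes per group: 128·2/64 = 4
vl ← min(13, 4) = 4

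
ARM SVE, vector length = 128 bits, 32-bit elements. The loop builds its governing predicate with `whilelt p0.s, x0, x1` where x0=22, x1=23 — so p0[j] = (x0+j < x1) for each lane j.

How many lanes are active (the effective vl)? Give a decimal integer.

vl = 1

register lanes = 128/32 = 4
active while 22+j < 23, i.e. j ∈ [0,1) capped at 4 ⇒ 1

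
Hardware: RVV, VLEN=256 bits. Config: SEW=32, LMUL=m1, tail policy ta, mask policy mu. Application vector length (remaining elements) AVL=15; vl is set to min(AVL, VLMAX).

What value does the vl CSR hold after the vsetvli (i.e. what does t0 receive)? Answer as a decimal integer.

VLMAX = VLEN×LMUL/SEW = 256×1/32 = 8
vl ← min(15, 8) = 8

vl = 8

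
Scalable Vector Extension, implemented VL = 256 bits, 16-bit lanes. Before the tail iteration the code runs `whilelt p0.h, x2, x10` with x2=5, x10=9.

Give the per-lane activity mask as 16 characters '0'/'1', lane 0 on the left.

256-bit reg / 16-bit elem → 16 lanes
p0[j] = (5+j < 9); true for j=0..3 → 4 lanes set
bits (lane 0 leftmost): 1111000000000000

predicate = 1111000000000000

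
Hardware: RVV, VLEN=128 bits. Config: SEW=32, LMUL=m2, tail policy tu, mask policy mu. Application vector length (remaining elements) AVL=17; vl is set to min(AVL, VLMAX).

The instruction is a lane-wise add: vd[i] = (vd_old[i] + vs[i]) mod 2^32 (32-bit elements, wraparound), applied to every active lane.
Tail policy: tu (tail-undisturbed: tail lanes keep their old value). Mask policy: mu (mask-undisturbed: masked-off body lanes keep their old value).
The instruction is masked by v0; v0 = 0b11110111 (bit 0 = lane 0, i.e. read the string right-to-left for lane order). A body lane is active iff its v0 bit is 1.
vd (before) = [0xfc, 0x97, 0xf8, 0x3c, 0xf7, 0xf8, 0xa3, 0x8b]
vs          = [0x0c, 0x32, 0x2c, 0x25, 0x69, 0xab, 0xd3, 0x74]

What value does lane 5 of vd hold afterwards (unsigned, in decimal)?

VLMAX = (128 × 2) / 32 = 8 lanes
vl = min(AVL, VLMAX) = min(17, 8) = 8
  i=0: add(0xfc,0x0c) → 264
  i=1: add(0x97,0x32) → 201
  i=2: add(0xf8,0x2c) → 292
  i=3: mask-off/keep → 60
  i=4: add(0xf7,0x69) → 352
  i=5: add(0xf8,0xab) → 419
  i=6: add(0xa3,0xd3) → 374
  i=7: add(0x8b,0x74) → 255

vd[5] = 419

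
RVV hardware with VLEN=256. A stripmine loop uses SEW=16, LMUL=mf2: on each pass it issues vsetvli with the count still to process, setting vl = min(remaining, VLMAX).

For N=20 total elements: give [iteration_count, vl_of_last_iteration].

VLMAX = VLEN×LMUL/SEW = 256×1/2/16 = 8
N=20: ⌈20/8⌉ = 3 iters; last vl = 20 − 2×8 = 4

[iterations, last_vl] = [3, 4]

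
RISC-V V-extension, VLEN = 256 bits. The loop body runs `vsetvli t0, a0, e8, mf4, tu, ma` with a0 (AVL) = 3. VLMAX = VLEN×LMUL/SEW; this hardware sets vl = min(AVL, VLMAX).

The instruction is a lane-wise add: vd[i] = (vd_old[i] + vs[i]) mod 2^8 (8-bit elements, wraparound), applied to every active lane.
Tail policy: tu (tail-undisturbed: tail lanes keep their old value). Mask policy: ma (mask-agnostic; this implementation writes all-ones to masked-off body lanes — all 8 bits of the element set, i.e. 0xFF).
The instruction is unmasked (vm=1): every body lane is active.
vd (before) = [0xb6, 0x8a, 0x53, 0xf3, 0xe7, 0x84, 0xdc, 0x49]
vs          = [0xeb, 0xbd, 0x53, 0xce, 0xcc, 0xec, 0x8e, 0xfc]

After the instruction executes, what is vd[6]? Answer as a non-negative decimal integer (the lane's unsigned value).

VLMAX = VLEN×LMUL/SEW = 256×1/4/8 = 8
vl ← min(3, 8) = 3
  i=0: add(0xb6,0xeb) → 161
  i=1: add(0x8a,0xbd) → 71
  i=2: add(0x53,0x53) → 166
  i=3: tail/keep → 243
  i=4: tail/keep → 231
  i=5: tail/keep → 132
  i=6: tail/keep → 220
  i=7: tail/keep → 73

vd[6] = 220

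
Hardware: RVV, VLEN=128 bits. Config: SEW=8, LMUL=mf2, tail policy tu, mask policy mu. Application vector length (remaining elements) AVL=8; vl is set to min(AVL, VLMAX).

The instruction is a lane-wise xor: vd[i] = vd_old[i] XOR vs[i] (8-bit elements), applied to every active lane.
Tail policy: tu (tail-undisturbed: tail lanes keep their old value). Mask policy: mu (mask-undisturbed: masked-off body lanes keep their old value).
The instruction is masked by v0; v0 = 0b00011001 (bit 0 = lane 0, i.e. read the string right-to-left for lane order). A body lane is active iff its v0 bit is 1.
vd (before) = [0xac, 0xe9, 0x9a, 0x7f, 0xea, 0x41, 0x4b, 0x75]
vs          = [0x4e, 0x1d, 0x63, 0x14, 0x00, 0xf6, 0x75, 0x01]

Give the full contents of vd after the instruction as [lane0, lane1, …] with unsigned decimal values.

vd = [226, 233, 154, 107, 234, 65, 75, 117]

VLMAX = (128 × 1/2) / 8 = 8 lanes
vl ← min(8, 8) = 8
  i=0: xor(0xac,0x4e) → 226
  i=1: mask-off/keep → 233
  i=2: mask-off/keep → 154
  i=3: xor(0x7f,0x14) → 107
  i=4: xor(0xea,0x00) → 234
  i=5: mask-off/keep → 65
  i=6: mask-off/keep → 75
  i=7: mask-off/keep → 117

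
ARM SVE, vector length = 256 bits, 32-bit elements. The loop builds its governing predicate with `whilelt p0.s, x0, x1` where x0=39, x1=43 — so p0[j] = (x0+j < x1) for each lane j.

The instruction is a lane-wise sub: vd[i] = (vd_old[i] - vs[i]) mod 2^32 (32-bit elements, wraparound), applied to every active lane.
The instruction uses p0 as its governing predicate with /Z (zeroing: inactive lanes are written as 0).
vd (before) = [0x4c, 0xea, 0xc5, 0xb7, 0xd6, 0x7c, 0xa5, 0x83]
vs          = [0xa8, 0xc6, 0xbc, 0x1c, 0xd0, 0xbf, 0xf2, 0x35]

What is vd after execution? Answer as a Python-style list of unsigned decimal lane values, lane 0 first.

register lanes = 256/32 = 8
active while 39+j < 43, i.e. j ∈ [0,4) capped at 8 ⇒ 4
vd[0] sub(0x4c,0xa8) -> 0xffffffa4
vd[1] sub(0xea,0xc6) -> 0x24
vd[2] sub(0xc5,0xbc) -> 0x09
vd[3] sub(0xb7,0x1c) -> 0x9b
vd[4] tail/zero -> 0x00
vd[5] tail/zero -> 0x00
vd[6] tail/zero -> 0x00
vd[7] tail/zero -> 0x00

vd = [4294967204, 36, 9, 155, 0, 0, 0, 0]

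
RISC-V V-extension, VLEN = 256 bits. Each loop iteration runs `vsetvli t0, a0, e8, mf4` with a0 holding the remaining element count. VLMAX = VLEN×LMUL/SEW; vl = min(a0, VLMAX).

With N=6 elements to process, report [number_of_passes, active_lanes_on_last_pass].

VLMAX = VLEN×LMUL/SEW = 256×1/4/8 = 8
iterations = ceil(6/8) = 1; final-pass vl = 6

[iterations, last_vl] = [1, 6]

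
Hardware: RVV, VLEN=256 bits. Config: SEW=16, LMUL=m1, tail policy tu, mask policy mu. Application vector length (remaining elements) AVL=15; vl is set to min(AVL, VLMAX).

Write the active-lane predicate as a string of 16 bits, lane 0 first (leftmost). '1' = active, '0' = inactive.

predicate = 1111111111111110

lanes per group: 256·1/16 = 16
AVL=15 ≤ VLMAX=16, so vl = 15
bits (lane 0 leftmost): 1111111111111110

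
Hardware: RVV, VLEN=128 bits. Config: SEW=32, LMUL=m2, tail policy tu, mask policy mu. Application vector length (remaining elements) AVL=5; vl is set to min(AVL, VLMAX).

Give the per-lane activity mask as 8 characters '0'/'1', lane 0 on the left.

predicate = 11111000

VLMAX = (128 × 2) / 32 = 8 lanes
AVL=5 ≤ VLMAX=8, so vl = 5
bits (lane 0 leftmost): 11111000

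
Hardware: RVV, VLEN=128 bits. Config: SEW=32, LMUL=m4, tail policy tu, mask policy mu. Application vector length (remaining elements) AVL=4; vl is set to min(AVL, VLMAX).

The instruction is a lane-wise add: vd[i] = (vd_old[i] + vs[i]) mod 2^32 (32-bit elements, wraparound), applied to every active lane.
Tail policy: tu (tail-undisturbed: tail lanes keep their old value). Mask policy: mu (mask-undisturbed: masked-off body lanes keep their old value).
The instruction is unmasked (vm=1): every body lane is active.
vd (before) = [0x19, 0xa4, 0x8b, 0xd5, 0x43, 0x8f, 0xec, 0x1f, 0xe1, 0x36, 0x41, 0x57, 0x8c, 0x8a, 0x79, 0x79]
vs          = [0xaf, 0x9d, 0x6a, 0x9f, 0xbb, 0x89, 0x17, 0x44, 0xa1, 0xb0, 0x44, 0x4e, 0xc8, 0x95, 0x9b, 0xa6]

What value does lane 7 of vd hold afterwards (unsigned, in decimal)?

vd[7] = 31

VLMAX = (128 × 4) / 32 = 16 lanes
vl = min(AVL, VLMAX) = min(4, 16) = 4
  i=0: add(0x19,0xaf) → 200
  i=1: add(0xa4,0x9d) → 321
  i=2: add(0x8b,0x6a) → 245
  i=3: add(0xd5,0x9f) → 372
  i=4: tail/keep → 67
  i=5: tail/keep → 143
  i=6: tail/keep → 236
  i=7: tail/keep → 31
  i=8: tail/keep → 225
  i=9: tail/keep → 54
  i=10: tail/keep → 65
  i=11: tail/keep → 87
  i=12: tail/keep → 140
  i=13: tail/keep → 138
  i=14: tail/keep → 121
  i=15: tail/keep → 121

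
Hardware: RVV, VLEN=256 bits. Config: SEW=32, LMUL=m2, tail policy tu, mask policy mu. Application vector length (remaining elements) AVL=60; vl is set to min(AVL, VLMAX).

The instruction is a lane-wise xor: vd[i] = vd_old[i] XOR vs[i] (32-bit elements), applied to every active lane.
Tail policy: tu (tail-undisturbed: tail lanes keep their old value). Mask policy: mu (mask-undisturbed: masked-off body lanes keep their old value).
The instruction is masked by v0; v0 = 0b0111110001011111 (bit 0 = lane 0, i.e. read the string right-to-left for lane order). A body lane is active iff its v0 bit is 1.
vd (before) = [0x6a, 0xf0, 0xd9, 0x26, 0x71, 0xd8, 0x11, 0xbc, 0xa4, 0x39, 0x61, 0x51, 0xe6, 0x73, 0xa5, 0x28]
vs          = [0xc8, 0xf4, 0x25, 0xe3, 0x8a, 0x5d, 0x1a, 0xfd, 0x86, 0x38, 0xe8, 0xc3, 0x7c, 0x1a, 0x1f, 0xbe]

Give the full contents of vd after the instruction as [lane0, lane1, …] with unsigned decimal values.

VLMAX = (256 × 2) / 32 = 16 lanes
vl ← min(60, 16) = 16
lane  0: xor(0x6a,0xc8) ⇒ 0xa2
lane  1: xor(0xf0,0xf4) ⇒ 0x04
lane  2: xor(0xd9,0x25) ⇒ 0xfc
lane  3: xor(0x26,0xe3) ⇒ 0xc5
lane  4: xor(0x71,0x8a) ⇒ 0xfb
lane  5: mask-off/keep ⇒ 0xd8
lane  6: xor(0x11,0x1a) ⇒ 0x0b
lane  7: mask-off/keep ⇒ 0xbc
lane  8: mask-off/keep ⇒ 0xa4
lane  9: mask-off/keep ⇒ 0x39
lane 10: xor(0x61,0xe8) ⇒ 0x89
lane 11: xor(0x51,0xc3) ⇒ 0x92
lane 12: xor(0xe6,0x7c) ⇒ 0x9a
lane 13: xor(0x73,0x1a) ⇒ 0x69
lane 14: xor(0xa5,0x1f) ⇒ 0xba
lane 15: mask-off/keep ⇒ 0x28

vd = [162, 4, 252, 197, 251, 216, 11, 188, 164, 57, 137, 146, 154, 105, 186, 40]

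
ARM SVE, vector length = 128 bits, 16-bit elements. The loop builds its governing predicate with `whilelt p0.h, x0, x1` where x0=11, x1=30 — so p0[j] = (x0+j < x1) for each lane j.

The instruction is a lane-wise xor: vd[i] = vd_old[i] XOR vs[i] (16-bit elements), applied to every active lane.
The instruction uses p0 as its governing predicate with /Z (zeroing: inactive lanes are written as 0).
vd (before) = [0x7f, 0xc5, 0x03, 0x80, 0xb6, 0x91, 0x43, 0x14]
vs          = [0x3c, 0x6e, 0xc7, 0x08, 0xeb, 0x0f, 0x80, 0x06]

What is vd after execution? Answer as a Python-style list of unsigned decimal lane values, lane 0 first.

vd = [67, 171, 196, 136, 93, 158, 195, 18]

register lanes = 128/16 = 8
whilelt: lane j active iff 11+j < 30 → j < 19 → 8 active
[0] xor(0x7f,0x3c) = 0x43
[1] xor(0xc5,0x6e) = 0xab
[2] xor(0x03,0xc7) = 0xc4
[3] xor(0x80,0x08) = 0x88
[4] xor(0xb6,0xeb) = 0x5d
[5] xor(0x91,0x0f) = 0x9e
[6] xor(0x43,0x80) = 0xc3
[7] xor(0x14,0x06) = 0x12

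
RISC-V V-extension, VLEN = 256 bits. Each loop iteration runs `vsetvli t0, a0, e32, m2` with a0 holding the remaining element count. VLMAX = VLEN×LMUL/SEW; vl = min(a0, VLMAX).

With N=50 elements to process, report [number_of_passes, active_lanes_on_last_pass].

lanes per group: 256·2/32 = 16
N=50: ⌈50/16⌉ = 4 iters; last vl = 50 − 3×16 = 2

[iterations, last_vl] = [4, 2]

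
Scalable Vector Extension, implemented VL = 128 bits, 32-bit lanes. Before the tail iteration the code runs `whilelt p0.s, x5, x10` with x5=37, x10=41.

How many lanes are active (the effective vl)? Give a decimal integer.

vl = 4

lane count: 128 div 32 = 4
active while 37+j < 41, i.e. j ∈ [0,4) capped at 4 ⇒ 4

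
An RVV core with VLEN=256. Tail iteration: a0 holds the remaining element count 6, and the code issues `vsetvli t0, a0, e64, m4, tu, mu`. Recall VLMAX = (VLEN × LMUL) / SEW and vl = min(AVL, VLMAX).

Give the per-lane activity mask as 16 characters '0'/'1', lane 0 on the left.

lanes per group: 256·4/64 = 16
vl ← min(6, 16) = 6
bits (lane 0 leftmost): 1111110000000000

predicate = 1111110000000000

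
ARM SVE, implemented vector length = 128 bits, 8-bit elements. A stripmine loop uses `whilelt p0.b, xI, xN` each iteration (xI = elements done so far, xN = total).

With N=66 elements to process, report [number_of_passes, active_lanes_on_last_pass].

128-bit reg / 8-bit elem → 16 lanes
66 elements at 16/iter → 5 passes, remainder 2 on the last

[iterations, last_vl] = [5, 2]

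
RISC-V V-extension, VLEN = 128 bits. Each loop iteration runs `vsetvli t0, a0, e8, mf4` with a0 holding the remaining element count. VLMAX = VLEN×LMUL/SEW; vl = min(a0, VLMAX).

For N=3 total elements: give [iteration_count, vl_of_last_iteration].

[iterations, last_vl] = [1, 3]

lanes per group: 128·1/4/8 = 4
N=3: ⌈3/4⌉ = 1 iters; last vl = 3 − 0×4 = 3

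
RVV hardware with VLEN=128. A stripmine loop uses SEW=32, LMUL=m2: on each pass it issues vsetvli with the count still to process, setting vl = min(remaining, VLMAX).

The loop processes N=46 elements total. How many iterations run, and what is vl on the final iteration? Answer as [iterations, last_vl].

lanes per group: 128·2/32 = 8
iterations = ceil(46/8) = 6; final-pass vl = 6

[iterations, last_vl] = [6, 6]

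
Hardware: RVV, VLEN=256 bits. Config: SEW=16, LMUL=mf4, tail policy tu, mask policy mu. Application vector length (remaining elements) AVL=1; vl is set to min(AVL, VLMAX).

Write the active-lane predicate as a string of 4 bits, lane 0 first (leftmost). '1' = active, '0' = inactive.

predicate = 1000

VLMAX = (256 × 1/4) / 16 = 4 lanes
AVL=1 ≤ VLMAX=4, so vl = 1
bits (lane 0 leftmost): 1000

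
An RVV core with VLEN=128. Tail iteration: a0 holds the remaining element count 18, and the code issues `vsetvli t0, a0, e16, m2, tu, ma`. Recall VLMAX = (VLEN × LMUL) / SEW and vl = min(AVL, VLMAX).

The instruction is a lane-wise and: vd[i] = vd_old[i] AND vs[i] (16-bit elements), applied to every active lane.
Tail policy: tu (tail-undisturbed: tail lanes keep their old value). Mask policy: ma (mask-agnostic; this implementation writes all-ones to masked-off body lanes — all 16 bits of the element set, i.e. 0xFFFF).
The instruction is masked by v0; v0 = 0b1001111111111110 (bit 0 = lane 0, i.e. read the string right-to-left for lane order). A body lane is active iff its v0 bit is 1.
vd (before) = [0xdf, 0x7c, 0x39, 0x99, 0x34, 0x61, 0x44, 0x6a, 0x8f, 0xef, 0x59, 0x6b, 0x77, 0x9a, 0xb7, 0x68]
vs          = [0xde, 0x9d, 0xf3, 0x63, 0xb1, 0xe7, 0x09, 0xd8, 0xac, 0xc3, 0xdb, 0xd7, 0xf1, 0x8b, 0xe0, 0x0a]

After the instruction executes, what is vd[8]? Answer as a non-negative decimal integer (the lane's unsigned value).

vd[8] = 140

VLMAX = (128 × 2) / 16 = 16 lanes
vl ← min(18, 16) = 16
lane  0: mask-off/ones ⇒ 0xffff
lane  1: and(0x7c,0x9d) ⇒ 0x1c
lane  2: and(0x39,0xf3) ⇒ 0x31
lane  3: and(0x99,0x63) ⇒ 0x01
lane  4: and(0x34,0xb1) ⇒ 0x30
lane  5: and(0x61,0xe7) ⇒ 0x61
lane  6: and(0x44,0x09) ⇒ 0x00
lane  7: and(0x6a,0xd8) ⇒ 0x48
lane  8: and(0x8f,0xac) ⇒ 0x8c
lane  9: and(0xef,0xc3) ⇒ 0xc3
lane 10: and(0x59,0xdb) ⇒ 0x59
lane 11: and(0x6b,0xd7) ⇒ 0x43
lane 12: and(0x77,0xf1) ⇒ 0x71
lane 13: mask-off/ones ⇒ 0xffff
lane 14: mask-off/ones ⇒ 0xffff
lane 15: and(0x68,0x0a) ⇒ 0x08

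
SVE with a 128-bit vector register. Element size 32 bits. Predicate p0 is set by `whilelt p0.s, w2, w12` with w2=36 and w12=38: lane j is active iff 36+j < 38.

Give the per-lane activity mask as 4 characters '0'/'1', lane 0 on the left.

predicate = 1100

register lanes = 128/32 = 4
whilelt: lane j active iff 36+j < 38 → j < 2 → 2 active
bits (lane 0 leftmost): 1100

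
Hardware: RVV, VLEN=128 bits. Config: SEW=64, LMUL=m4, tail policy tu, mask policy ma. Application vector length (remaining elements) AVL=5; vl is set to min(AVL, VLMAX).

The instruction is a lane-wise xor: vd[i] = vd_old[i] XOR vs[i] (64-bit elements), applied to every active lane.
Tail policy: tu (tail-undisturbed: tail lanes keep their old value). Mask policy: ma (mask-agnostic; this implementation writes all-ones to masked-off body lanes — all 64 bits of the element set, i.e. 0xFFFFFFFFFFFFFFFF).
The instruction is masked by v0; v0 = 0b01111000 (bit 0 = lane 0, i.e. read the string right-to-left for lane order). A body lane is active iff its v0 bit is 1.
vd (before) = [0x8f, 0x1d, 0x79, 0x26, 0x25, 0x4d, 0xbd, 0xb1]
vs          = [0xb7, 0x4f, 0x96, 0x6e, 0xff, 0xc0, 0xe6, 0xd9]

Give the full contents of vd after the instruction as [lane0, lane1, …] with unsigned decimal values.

VLMAX = VLEN×LMUL/SEW = 128×4/64 = 8
AVL=5 ≤ VLMAX=8, so vl = 5
  i=0: mask-off/ones → 18446744073709551615
  i=1: mask-off/ones → 18446744073709551615
  i=2: mask-off/ones → 18446744073709551615
  i=3: xor(0x26,0x6e) → 72
  i=4: xor(0x25,0xff) → 218
  i=5: tail/keep → 77
  i=6: tail/keep → 189
  i=7: tail/keep → 177

vd = [18446744073709551615, 18446744073709551615, 18446744073709551615, 72, 218, 77, 189, 177]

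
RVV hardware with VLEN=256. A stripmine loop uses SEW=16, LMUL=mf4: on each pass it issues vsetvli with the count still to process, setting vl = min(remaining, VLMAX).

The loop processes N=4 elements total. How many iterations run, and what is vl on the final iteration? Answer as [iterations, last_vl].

[iterations, last_vl] = [1, 4]

VLMAX = VLEN×LMUL/SEW = 256×1/4/16 = 4
N=4: ⌈4/4⌉ = 1 iters; last vl = 4 − 0×4 = 4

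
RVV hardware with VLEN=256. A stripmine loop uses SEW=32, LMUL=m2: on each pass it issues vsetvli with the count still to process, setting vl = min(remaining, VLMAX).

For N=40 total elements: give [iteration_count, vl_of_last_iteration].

lanes per group: 256·2/32 = 16
N=40: ⌈40/16⌉ = 3 iters; last vl = 40 − 2×16 = 8

[iterations, last_vl] = [3, 8]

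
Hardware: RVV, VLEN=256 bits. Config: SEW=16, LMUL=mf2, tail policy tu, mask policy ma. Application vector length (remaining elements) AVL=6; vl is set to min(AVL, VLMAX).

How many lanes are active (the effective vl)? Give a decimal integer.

VLMAX = VLEN×LMUL/SEW = 256×1/2/16 = 8
vl = min(AVL, VLMAX) = min(6, 8) = 6

vl = 6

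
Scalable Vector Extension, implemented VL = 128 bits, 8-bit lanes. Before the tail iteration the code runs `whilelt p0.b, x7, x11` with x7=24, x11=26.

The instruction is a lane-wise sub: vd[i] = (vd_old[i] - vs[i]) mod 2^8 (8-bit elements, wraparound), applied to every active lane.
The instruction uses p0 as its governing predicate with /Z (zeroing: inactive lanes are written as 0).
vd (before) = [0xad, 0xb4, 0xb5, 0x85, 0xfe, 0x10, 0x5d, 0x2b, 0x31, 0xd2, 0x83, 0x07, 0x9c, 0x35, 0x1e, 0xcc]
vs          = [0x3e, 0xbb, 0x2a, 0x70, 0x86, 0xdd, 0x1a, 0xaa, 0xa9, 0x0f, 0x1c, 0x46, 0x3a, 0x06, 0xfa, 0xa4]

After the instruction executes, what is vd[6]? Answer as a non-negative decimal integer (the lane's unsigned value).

128-bit reg / 8-bit elem → 16 lanes
active while 24+j < 26, i.e. j ∈ [0,2) capped at 16 ⇒ 2
lane  0: sub(0xad,0x3e) ⇒ 0x6f
lane  1: sub(0xb4,0xbb) ⇒ 0xf9
lane  2: tail/zero ⇒ 0x00
lane  3: tail/zero ⇒ 0x00
lane  4: tail/zero ⇒ 0x00
lane  5: tail/zero ⇒ 0x00
lane  6: tail/zero ⇒ 0x00
lane  7: tail/zero ⇒ 0x00
lane  8: tail/zero ⇒ 0x00
lane  9: tail/zero ⇒ 0x00
lane 10: tail/zero ⇒ 0x00
lane 11: tail/zero ⇒ 0x00
lane 12: tail/zero ⇒ 0x00
lane 13: tail/zero ⇒ 0x00
lane 14: tail/zero ⇒ 0x00
lane 15: tail/zero ⇒ 0x00

vd[6] = 0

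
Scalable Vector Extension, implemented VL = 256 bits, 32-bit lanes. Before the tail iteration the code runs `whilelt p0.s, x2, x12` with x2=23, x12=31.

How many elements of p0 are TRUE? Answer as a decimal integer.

vl = 8

256-bit reg / 32-bit elem → 8 lanes
whilelt: lane j active iff 23+j < 31 → j < 8 → 8 active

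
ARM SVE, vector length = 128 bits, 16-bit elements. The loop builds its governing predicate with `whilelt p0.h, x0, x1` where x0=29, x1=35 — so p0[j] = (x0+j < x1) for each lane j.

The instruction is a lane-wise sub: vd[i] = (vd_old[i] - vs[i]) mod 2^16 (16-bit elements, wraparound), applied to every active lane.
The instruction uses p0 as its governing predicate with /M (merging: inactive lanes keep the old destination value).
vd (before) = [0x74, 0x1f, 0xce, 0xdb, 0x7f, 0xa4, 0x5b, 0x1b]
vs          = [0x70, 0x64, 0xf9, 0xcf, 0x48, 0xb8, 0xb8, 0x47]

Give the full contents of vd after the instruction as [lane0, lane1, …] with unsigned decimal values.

lane count: 128 div 16 = 8
active while 29+j < 35, i.e. j ∈ [0,6) capped at 8 ⇒ 6
[0] sub(0x74,0x70) = 0x04
[1] sub(0x1f,0x64) = 0xffbb
[2] sub(0xce,0xf9) = 0xffd5
[3] sub(0xdb,0xcf) = 0x0c
[4] sub(0x7f,0x48) = 0x37
[5] sub(0xa4,0xb8) = 0xffec
[6] tail/keep = 0x5b
[7] tail/keep = 0x1b

vd = [4, 65467, 65493, 12, 55, 65516, 91, 27]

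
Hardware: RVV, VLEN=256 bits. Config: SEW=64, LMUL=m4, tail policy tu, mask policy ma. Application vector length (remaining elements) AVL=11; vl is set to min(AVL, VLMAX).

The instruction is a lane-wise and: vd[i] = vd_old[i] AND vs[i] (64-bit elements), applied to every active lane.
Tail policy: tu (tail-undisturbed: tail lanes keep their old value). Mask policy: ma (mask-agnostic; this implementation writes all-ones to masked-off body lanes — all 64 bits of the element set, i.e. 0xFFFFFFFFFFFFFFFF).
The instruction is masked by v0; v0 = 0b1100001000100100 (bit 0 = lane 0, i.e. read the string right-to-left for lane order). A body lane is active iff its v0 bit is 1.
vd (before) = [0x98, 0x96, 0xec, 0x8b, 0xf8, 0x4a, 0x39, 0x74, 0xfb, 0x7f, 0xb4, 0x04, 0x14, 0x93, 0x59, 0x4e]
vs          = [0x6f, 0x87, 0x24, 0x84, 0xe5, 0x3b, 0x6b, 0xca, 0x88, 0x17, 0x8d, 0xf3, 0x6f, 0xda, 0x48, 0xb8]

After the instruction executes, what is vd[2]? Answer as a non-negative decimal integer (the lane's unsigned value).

VLMAX = (256 × 4) / 64 = 16 lanes
vl = min(AVL, VLMAX) = min(11, 16) = 11
vd[0] mask-off/ones -> 0xffffffffffffffff
vd[1] mask-off/ones -> 0xffffffffffffffff
vd[2] and(0xec,0x24) -> 0x24
vd[3] mask-off/ones -> 0xffffffffffffffff
vd[4] mask-off/ones -> 0xffffffffffffffff
vd[5] and(0x4a,0x3b) -> 0x0a
vd[6] mask-off/ones -> 0xffffffffffffffff
vd[7] mask-off/ones -> 0xffffffffffffffff
vd[8] mask-off/ones -> 0xffffffffffffffff
vd[9] and(0x7f,0x17) -> 0x17
vd[10] mask-off/ones -> 0xffffffffffffffff
vd[11] tail/keep -> 0x04
vd[12] tail/keep -> 0x14
vd[13] tail/keep -> 0x93
vd[14] tail/keep -> 0x59
vd[15] tail/keep -> 0x4e

vd[2] = 36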